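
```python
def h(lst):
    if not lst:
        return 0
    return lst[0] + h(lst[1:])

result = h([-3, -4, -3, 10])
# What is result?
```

(-3) + (-4) + (-3) + 10 + 0 = 0

Answer: 0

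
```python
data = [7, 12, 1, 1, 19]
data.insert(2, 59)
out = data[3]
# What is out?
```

Trace:
`data = [7, 12, 1, 1, 19]` → data = [7, 12, 1, 1, 19]
`data.insert(2, 59)` → data = [7, 12, 59, 1, 1, 19]
`out = data[3]` → out = 1
So out = 1

Answer: 1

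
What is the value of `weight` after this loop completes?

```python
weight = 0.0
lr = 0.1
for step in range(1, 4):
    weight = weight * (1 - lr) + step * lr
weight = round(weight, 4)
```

Moving average with lr=0.1
`weight` takes the values: 0.0 → 0.1 → 0.29 → 0.561

Answer: 0.561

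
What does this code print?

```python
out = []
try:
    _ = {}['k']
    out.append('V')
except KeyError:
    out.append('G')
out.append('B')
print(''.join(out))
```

Execution trace: 'G' (except KeyError) → 'B' (after the try/except). Output: GB

Answer: GB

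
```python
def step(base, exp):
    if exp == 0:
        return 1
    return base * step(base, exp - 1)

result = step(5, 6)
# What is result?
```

step(5, 6) = 5 * 5 * 5 * 5 * 5 * 5 = 15625

Answer: 15625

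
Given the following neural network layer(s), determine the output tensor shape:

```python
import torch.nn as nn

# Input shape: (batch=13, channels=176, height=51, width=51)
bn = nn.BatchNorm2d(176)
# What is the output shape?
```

Input: (13, 176, 51, 51) -> Output: (13, 176, 51, 51)

Answer: (13, 176, 51, 51)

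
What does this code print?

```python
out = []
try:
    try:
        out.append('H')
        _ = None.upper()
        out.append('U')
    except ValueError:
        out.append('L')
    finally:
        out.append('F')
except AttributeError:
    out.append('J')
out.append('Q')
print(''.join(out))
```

Execution trace: 'H' (try body) → 'F' (finally) → 'J' (outer except AttributeError) → 'Q' (after the try/except). Output: HFJQ

Answer: HFJQ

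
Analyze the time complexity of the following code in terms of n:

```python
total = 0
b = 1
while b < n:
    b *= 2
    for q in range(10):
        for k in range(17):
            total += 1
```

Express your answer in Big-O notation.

Each loop level contributes: log n × 1 × 1. Multiplying the contributions gives O(log n).

Answer: O(log n)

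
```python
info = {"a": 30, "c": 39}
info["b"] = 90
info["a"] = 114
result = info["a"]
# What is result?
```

Trace:
`info = {"a": 30, "c": 39}` → info = {'a': 30, 'c': 39}
`info["b"] = 90` → info = {'a': 30, 'c': 39, 'b': 90}
`info["a"] = 114` → info = {'a': 114, 'c': 39, 'b': 90}
`result = info["a"]` → result = 114
So result = 114

Answer: 114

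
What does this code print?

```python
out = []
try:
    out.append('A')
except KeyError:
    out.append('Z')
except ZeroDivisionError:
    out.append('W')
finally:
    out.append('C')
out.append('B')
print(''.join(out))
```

Execution trace: 'A' (try body, no exception) → 'C' (finally) → 'B' (after the try/except). Output: ACB

Answer: ACB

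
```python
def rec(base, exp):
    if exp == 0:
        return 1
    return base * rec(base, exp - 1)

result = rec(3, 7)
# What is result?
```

rec(3, 7) = 3 * 3 * 3 * 3 * 3 * 3 * 3 = 2187

Answer: 2187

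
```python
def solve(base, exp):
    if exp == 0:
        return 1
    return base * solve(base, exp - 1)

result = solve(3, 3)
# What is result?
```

solve(3, 3) = 3 * 3 * 3 = 27

Answer: 27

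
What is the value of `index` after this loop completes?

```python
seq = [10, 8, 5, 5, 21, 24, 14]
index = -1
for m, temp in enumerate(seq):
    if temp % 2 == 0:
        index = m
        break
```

First even number index in [10, 8, 5, 5, 21, 24, 14]
`index` takes the values: -1 → 0

Answer: 0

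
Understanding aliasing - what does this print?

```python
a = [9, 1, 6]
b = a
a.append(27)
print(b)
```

Key concept: basic list aliasing.
Step by step:
`a = [9, 1, 6]` → a = [9, 1, 6]
`b = a` → b = [9, 1, 6] (same object as a)
`a.append(27)` → a = [9, 1, 6, 27] (same object as b); b = [9, 1, 6, 27] (same object as a)
`print(b)` → prints [9, 1, 6, 27]

Answer: [9, 1, 6, 27]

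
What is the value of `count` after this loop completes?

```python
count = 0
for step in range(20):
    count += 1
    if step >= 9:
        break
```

Loop breaks when step reaches 9, count is 10
`count` takes the values: 0 → 1 → 2 → 3 → 4 → 5 → 6 → 7 → 8 → 9 → 10

Answer: 10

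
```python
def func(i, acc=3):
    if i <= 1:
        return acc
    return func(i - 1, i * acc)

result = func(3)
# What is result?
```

Accumulator trace (n, acc): (3, 3) -> (2, 9) -> (1, 18) -> return 18

Answer: 18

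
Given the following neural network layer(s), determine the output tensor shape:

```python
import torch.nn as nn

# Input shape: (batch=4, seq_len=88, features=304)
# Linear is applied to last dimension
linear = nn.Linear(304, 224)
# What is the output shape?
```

Input: (4, 88, 304) -> Output: (4, 88, 224)

Answer: (4, 88, 224)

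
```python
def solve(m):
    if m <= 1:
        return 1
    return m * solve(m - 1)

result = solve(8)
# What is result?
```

solve(8) = 8 * 7 * 6 * 5 * 4 * 3 * 2 * 1 = 40320

Answer: 40320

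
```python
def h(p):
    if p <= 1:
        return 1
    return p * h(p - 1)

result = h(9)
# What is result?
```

h(9) = 9 * 8 * 7 * 6 * 5 * 4 * 3 * 2 * 1 = 362880

Answer: 362880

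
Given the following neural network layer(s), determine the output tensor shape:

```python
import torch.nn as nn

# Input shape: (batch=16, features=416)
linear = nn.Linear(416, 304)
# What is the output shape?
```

Input: (16, 416) -> Output: (16, 304)

Answer: (16, 304)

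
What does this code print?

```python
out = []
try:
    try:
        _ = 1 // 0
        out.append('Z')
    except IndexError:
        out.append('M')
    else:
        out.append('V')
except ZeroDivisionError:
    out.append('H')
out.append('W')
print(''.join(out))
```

Execution trace: 'H' (outer except ZeroDivisionError) → 'W' (after the try/except). Output: HW

Answer: HW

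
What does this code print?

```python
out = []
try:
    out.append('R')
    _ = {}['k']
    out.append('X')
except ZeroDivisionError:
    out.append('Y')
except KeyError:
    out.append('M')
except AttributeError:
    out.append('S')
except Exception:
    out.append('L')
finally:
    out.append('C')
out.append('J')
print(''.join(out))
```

Execution trace: 'R' (try body) → 'M' (except KeyError) → 'C' (finally) → 'J' (after the try/except). Output: RMCJ

Answer: RMCJ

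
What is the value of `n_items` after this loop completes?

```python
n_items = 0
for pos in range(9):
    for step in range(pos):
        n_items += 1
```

Triangle number: 0+1+2+...+8
`n_items` takes the values: 0 → 1 → 2 → 3 → 4 → 5 → 6 → 7 → 8 → 9 → 10 → 11 → 12 → 13 → 14 → 15 → 16 → 17 → 18 → 19 → 20 → 21 → 22 → 23 → 24 → 25 → 26 → 27 → 28 → 29 → 30 → 31 → 32 → 33 → 34 → 35 → 36

Answer: 36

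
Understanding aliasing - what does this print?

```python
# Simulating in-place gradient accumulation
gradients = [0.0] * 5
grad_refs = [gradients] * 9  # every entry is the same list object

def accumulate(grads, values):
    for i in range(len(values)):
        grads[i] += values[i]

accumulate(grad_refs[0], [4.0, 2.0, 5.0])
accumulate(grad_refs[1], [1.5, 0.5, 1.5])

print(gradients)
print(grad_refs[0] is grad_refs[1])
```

Key concept: gradient accumulation aliasing.
Step by step:
`gradients = [0.0] * 5` → gradients = [0.0, 0.0, 0.0, 0.0, 0.0]
`grad_refs = [gradients] * 9` → grad_refs = [[0.0, 0.0, 0.0, 0.0, 0.0], [0.0, 0.0, 0.0, 0.0, 0.0], [0.0, 0.0, 0.0, 0.0, 0.0], [0.0, 0.0, 0.0, 0.0, 0.0], [0.0, 0.0, 0.0, 0.0, 0.0], [0.0, 0.0, 0.0, 0.0, 0.0], [0.0, 0.0, 0.0, 0.0, 0.0], [0.0, 0.0, 0.0, 0.0, 0.0], [0.0, 0.0, 0.0, 0.0, 0.0]]
`accumulate(grad_refs[0], [4.0, 2.0, 5.0])` → gradients = [4.0, 2.0, 5.0, 0.0, 0.0]; grad_refs = [[4.0, 2.0, 5.0, 0.0, 0.0], [4.0, 2.0, 5.0, 0.0, 0.0], [4.0, 2.0, 5.0, 0.0, 0.0], [4.0, 2.0, 5.0, 0.0, 0.0], [4.0, 2.0, 5.0, 0.0, 0.0], [4.0, 2.0, 5.0, 0.0, 0.0], [4.0, 2.0, 5.0, 0.0, 0.0], [4.0, 2.0, 5.0, 0.0, 0.0], [4.0, 2.0, 5.0, 0.0, 0.0]]
`accumulate(grad_refs[1], [1.5, 0.5, 1.5])` → gradients = [5.5, 2.5, 6.5, 0.0, 0.0]; grad_refs = [[5.5, 2.5, 6.5, 0.0, 0.0], [5.5, 2.5, 6.5, 0.0, 0.0], [5.5, 2.5, 6.5, 0.0, 0.0], [5.5, 2.5, 6.5, 0.0, 0.0], [5.5, 2.5, 6.5, 0.0, 0.0], [5.5, 2.5, 6.5, 0.0, 0.0], [5.5, 2.5, 6.5, 0.0, 0.0], [5.5, 2.5, 6.5, 0.0, 0.0], [5.5, 2.5, 6.5, 0.0, 0.0]]
`print(gradients)` → prints [5.5, 2.5, 6.5, 0.0, 0.0]
`print(grad_refs[0] is grad_refs[1])` → prints True

Answer:
[5.5, 2.5, 6.5, 0.0, 0.0]
True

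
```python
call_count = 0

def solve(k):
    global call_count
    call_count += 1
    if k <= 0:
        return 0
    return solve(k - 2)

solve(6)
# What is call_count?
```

Linear recursion stepping by 2: 4 calls from k=6 down to ≤0.

Answer: 4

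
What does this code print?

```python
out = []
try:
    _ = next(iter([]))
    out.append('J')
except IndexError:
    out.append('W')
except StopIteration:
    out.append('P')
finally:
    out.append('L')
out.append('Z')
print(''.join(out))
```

Execution trace: 'P' (except StopIteration) → 'L' (finally) → 'Z' (after the try/except). Output: PLZ

Answer: PLZ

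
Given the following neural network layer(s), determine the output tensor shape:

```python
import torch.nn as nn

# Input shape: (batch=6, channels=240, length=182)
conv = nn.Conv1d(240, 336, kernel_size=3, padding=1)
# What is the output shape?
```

Input: (6, 240, 182) -> Output: (6, 336, 182)

Answer: (6, 336, 182)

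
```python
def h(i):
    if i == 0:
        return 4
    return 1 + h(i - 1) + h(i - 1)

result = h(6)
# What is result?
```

h(i) = 1 + 2·h(i-1), h(0)=4. Closed form: (4+1)·2^6 - 1 = 319.

Answer: 319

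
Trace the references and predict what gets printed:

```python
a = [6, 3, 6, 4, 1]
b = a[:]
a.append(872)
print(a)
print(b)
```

Key concept: slice [:] creates copy.
Step by step:
`a = [6, 3, 6, 4, 1]` → a = [6, 3, 6, 4, 1]
`b = a[:]` → b = [6, 3, 6, 4, 1]
`a.append(872)` → a = [6, 3, 6, 4, 1, 872]
`print(a)` → prints [6, 3, 6, 4, 1, 872]
`print(b)` → prints [6, 3, 6, 4, 1]

Answer:
[6, 3, 6, 4, 1, 872]
[6, 3, 6, 4, 1]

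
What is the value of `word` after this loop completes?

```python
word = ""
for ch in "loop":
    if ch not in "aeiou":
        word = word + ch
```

Remove vowels from 'loop'
`word` takes the values: "" → "l" → "lp"

Answer: "lp"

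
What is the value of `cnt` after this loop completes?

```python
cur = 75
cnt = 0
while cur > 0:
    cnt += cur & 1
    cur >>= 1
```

Count set bits in 75 (binary: 0b1001011)
`cnt` takes the values: 0 → 1 → 2 → 3 → 4

Answer: 4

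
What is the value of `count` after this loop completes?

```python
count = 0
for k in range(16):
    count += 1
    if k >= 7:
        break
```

Loop breaks when k reaches 7, count is 8
`count` takes the values: 0 → 1 → 2 → 3 → 4 → 5 → 6 → 7 → 8

Answer: 8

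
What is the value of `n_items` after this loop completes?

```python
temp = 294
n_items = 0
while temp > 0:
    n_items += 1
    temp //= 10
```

Count digits by repeated division by 10
`n_items` takes the values: 0 → 1 → 2 → 3

Answer: 3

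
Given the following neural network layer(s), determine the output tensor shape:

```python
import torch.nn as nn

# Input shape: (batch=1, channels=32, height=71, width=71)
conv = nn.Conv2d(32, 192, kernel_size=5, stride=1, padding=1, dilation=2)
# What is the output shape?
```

Input: (1, 32, 71, 71) -> Output: (1, 192, 65, 65)

Answer: (1, 192, 65, 65)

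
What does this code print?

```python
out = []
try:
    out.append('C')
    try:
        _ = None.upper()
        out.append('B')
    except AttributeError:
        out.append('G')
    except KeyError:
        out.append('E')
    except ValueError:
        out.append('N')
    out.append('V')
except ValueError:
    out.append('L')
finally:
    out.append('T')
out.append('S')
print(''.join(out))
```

Execution trace: 'C' (try body) → 'G' (inner except AttributeError) → 'V' (try body, no exception) → 'T' (finally) → 'S' (after the try/except). Output: CGVTS

Answer: CGVTS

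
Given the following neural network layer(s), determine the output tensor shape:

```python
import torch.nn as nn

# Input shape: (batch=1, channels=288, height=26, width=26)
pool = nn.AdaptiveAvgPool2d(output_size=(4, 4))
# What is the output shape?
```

Input: (1, 288, 26, 26) -> Output: (1, 288, 4, 4)

Answer: (1, 288, 4, 4)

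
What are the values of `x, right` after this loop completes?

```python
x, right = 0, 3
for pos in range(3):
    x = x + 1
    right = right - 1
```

x goes 0→3, right goes 3→0
`x, right` takes the values: (0, 3) → (1, 3) → (1, 2) → (2, 2) → (2, 1) → (3, 1) → (3, 0)

Answer: 3, 0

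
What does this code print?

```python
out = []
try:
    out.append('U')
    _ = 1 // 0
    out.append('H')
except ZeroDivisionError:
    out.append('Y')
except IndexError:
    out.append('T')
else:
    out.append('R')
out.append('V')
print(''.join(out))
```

Execution trace: 'U' (try body) → 'Y' (except ZeroDivisionError) → 'V' (after the try/except). Output: UYV

Answer: UYV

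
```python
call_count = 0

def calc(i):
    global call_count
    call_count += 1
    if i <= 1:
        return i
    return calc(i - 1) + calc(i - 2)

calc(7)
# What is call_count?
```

Calls(i) = 1 + Calls(i-1) + Calls(i-2); Calls(0)=Calls(1)=1. For i=7 this gives 41.

Answer: 41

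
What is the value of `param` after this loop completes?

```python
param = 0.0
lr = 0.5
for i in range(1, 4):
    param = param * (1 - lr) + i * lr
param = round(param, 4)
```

Moving average with lr=0.5
`param` takes the values: 0.0 → 0.5 → 1.25 → 2.125

Answer: 2.125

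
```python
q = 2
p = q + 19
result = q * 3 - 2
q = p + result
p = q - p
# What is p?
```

Trace:
`q = 2` → q = 2
`p = q + 19` → p = 21
`result = q * 3 - 2` → result = 4
`q = p + result` → q = 25
`p = q - p` → p = 4
So p = 4

Answer: 4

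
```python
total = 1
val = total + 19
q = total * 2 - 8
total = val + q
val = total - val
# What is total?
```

Trace:
`total = 1` → total = 1
`val = total + 19` → val = 20
`q = total * 2 - 8` → q = -6
`total = val + q` → total = 14
`val = total - val` → val = -6
So total = 14

Answer: 14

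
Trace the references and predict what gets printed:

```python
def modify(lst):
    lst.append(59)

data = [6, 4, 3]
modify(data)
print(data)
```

Key concept: function modifies passed list.
Step by step:
`data = [6, 4, 3]` → data = [6, 4, 3]
`modify(data)` → data = [6, 4, 3, 59]
`print(data)` → prints [6, 4, 3, 59]

Answer: [6, 4, 3, 59]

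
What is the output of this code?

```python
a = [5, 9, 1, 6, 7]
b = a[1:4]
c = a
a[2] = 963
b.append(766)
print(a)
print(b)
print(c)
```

Key concept: slice vs alias.
Step by step:
`a = [5, 9, 1, 6, 7]` → a = [5, 9, 1, 6, 7]
`b = a[1:4]` → b = [9, 1, 6]
`c = a` → c = [5, 9, 1, 6, 7] (same object as a)
`a[2] = 963` → a = [5, 9, 963, 6, 7] (same object as c); c = [5, 9, 963, 6, 7] (same object as a)
`b.append(766)` → b = [9, 1, 6, 766]
`print(a)` → prints [5, 9, 963, 6, 7]
`print(b)` → prints [9, 1, 6, 766]
`print(c)` → prints [5, 9, 963, 6, 7]

Answer:
[5, 9, 963, 6, 7]
[9, 1, 6, 766]
[5, 9, 963, 6, 7]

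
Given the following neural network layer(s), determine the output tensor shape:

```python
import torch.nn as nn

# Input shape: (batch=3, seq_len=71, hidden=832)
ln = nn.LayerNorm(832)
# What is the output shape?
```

Input: (3, 71, 832) -> Output: (3, 71, 832)

Answer: (3, 71, 832)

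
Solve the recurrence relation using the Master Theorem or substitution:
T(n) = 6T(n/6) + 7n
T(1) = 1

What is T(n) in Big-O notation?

By Master Theorem: a=6, b=6, f(n)=7n. Since log_6(6) = 1 and f(n) = Θ(n^1), Case 2 applies. T(n) = O(n log n).

Answer: O(n log n)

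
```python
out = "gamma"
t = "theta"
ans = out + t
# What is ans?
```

Trace:
`out = "gamma"` → out = 'gamma'
`t = "theta"` → t = 'theta'
`ans = out + t` → ans = 'gammatheta'
So ans = 'gammatheta'

Answer: 'gammatheta'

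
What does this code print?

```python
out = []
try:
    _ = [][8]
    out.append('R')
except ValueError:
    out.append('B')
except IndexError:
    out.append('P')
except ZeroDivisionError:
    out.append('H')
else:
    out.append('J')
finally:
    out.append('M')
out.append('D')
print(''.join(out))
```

Execution trace: 'P' (except IndexError) → 'M' (finally) → 'D' (after the try/except). Output: PMD

Answer: PMD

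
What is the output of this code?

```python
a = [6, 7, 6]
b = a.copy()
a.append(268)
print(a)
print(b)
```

Key concept: list.copy() creates independent copy.
Step by step:
`a = [6, 7, 6]` → a = [6, 7, 6]
`b = a.copy()` → b = [6, 7, 6]
`a.append(268)` → a = [6, 7, 6, 268]
`print(a)` → prints [6, 7, 6, 268]
`print(b)` → prints [6, 7, 6]

Answer:
[6, 7, 6, 268]
[6, 7, 6]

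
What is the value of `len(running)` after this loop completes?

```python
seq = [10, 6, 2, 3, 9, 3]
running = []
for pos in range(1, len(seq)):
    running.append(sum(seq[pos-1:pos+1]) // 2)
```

Number of 2-element averages
`running` takes the values: [] → [8] → [8, 4] → [8, 4, 2] → [8, 4, 2, 6] → [8, 4, 2, 6, 6]
So `len(running)` = 5

Answer: 5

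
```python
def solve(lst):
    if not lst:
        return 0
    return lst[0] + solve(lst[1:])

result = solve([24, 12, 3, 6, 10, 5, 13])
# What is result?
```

24 + 12 + 3 + 6 + 10 + 5 + 13 + 0 = 73

Answer: 73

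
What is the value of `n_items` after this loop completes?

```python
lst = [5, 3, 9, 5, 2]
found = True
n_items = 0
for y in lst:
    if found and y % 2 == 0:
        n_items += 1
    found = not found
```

Count even values at even positions
`n_items` takes the values: 0 → 1

Answer: 1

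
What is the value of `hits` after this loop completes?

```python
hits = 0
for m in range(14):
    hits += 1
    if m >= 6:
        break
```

Loop breaks when m reaches 6, hits is 7
`hits` takes the values: 0 → 1 → 2 → 3 → 4 → 5 → 6 → 7

Answer: 7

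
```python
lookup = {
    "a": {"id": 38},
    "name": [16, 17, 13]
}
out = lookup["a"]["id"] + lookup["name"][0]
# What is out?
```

Trace:
`lookup = { ...` → lookup = {'a': {'id': 38}, 'name': [16, 17, 13]}
`out = lookup["a"]["id"] + lookup["name"][0]` → out = 54
So out = 54

Answer: 54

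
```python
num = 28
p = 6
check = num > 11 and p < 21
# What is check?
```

Trace:
`num = 28` → num = 28
`p = 6` → p = 6
`check = num > 11 and p < 21` → check = True
So check = True

Answer: True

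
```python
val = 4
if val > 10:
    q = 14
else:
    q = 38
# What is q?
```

Trace:
`val = 4` → val = 4
`if val > 10: ...` → val > 10 is False, take else branch → q = 38
So q = 38

Answer: 38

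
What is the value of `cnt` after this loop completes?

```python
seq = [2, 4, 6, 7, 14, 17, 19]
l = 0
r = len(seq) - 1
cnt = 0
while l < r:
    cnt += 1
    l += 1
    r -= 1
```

Iterations until pointers meet (list length 7)
`cnt` takes the values: 0 → 1 → 2 → 3

Answer: 3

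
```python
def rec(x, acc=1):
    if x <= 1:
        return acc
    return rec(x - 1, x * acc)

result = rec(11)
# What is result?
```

Accumulator trace (n, acc): (11, 1) -> (10, 11) -> (9, 110) -> (8, 990) -> (7, 7920) -> (6, 55440) -> (5, 332640) -> (4, 1663200) -> (3, 6652800) -> (2, 19958400) -> (1, 39916800) -> return 39916800

Answer: 39916800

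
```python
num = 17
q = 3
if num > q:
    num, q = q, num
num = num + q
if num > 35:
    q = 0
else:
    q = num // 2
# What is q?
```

Trace:
`num = 17` → num = 17
`q = 3` → q = 3
`if num > q: ...` → num > q is True → num = 3; q = 17
`num = num + q` → num = 20
`if num > 35: ...` → num > 35 is False, take else branch → q = 10
So q = 10

Answer: 10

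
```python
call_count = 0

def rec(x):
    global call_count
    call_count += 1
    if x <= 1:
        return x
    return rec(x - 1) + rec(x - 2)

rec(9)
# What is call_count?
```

Calls(x) = 1 + Calls(x-1) + Calls(x-2); Calls(0)=Calls(1)=1. For x=9 this gives 109.

Answer: 109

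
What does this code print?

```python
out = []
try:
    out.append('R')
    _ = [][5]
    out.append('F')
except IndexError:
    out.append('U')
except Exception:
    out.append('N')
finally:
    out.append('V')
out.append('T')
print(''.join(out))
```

Execution trace: 'R' (try body) → 'U' (except IndexError) → 'V' (finally) → 'T' (after the try/except). Output: RUVT

Answer: RUVT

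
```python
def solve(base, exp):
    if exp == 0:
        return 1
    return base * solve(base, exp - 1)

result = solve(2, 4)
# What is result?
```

solve(2, 4) = 2 * 2 * 2 * 2 = 16

Answer: 16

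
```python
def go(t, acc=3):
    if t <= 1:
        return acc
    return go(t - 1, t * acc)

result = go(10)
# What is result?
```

Accumulator trace (n, acc): (10, 3) -> (9, 30) -> (8, 270) -> (7, 2160) -> (6, 15120) -> (5, 90720) -> (4, 453600) -> (3, 1814400) -> (2, 5443200) -> (1, 10886400) -> return 10886400

Answer: 10886400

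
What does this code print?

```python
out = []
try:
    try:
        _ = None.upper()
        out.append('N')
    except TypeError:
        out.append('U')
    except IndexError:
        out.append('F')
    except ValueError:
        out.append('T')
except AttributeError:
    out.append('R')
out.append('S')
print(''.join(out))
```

Execution trace: 'R' (outer except AttributeError) → 'S' (after the try/except). Output: RS

Answer: RS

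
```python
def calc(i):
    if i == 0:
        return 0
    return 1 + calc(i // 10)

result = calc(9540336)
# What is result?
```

Count of digits of 9540336: 7

Answer: 7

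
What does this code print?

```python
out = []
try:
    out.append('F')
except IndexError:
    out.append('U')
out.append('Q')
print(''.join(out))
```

Execution trace: 'F' (try body, no exception) → 'Q' (after the try/except). Output: FQ

Answer: FQ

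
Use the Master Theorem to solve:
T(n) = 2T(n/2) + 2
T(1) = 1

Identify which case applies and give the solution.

a=2, b=2, f(n)=2. log_2(2) = 1. Since c=0 < 1, Case 1 applies: T(n) = Θ(n^log_b(a)) = O(n).

Answer: O(n) - Case 1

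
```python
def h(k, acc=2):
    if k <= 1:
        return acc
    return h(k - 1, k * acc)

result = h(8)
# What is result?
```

Accumulator trace (n, acc): (8, 2) -> (7, 16) -> (6, 112) -> (5, 672) -> (4, 3360) -> (3, 13440) -> (2, 40320) -> (1, 80640) -> return 80640

Answer: 80640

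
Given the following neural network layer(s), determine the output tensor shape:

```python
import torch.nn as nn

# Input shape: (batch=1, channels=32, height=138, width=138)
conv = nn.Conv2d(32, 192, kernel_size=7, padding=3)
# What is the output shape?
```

Input: (1, 32, 138, 138) -> Output: (1, 192, 138, 138)

Answer: (1, 192, 138, 138)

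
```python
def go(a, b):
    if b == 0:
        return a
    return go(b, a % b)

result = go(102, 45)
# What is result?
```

go(102, 45) -> go(45, 12) -> go(12, 9) -> go(9, 3) -> go(3, 0) -> 3

Answer: 3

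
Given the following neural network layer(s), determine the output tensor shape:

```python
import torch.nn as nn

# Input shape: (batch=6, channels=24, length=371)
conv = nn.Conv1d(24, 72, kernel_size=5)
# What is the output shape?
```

Input: (6, 24, 371) -> Output: (6, 72, 367)

Answer: (6, 72, 367)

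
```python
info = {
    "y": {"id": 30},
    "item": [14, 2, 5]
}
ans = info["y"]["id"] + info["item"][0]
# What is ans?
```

Trace:
`info = { ...` → info = {'y': {'id': 30}, 'item': [14, 2, 5]}
`ans = info["y"]["id"] + info["item"][0]` → ans = 44
So ans = 44

Answer: 44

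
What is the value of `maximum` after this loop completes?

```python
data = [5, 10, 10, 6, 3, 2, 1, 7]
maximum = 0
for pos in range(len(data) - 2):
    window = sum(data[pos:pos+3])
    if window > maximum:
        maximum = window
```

Max sum of 3-element window in [5, 10, 10, 6, 3, 2, 1, 7]
`maximum` takes the values: 0 → 25 → 26

Answer: 26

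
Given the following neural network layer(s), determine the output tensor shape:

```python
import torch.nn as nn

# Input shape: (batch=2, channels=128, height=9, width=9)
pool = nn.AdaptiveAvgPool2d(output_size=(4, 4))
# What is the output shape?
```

Input: (2, 128, 9, 9) -> Output: (2, 128, 4, 4)

Answer: (2, 128, 4, 4)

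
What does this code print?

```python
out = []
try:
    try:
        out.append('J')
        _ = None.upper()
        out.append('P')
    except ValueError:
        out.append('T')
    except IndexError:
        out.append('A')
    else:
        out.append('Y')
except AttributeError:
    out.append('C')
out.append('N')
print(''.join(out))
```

Execution trace: 'J' (try body) → 'C' (outer except AttributeError) → 'N' (after the try/except). Output: JCN

Answer: JCN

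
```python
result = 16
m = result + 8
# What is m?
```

Trace:
`result = 16` → result = 16
`m = result + 8` → m = 24
So m = 24

Answer: 24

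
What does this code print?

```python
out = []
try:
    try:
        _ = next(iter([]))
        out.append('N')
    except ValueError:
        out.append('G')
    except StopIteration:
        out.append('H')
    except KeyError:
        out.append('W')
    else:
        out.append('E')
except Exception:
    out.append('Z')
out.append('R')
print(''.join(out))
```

Execution trace: 'H' (inner except StopIteration) → 'R' (after the try/except). Output: HR

Answer: HR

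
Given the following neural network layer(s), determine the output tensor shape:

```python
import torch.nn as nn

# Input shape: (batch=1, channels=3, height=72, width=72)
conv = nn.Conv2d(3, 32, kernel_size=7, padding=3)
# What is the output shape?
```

Input: (1, 3, 72, 72) -> Output: (1, 32, 72, 72)

Answer: (1, 32, 72, 72)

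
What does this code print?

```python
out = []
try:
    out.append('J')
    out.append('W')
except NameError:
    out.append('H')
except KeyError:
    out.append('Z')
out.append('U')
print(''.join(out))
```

Execution trace: 'J' (try body) → 'W' (try body, no exception) → 'U' (after the try/except). Output: JWU

Answer: JWU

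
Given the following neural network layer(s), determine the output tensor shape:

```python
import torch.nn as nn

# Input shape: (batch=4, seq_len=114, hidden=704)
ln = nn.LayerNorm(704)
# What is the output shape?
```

Input: (4, 114, 704) -> Output: (4, 114, 704)

Answer: (4, 114, 704)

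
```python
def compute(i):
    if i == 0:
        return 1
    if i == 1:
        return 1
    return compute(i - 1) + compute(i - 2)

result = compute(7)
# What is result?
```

Build up from base cases: compute(0)=1, compute(1)=1, compute(2)=2, compute(3)=3, compute(4)=5, compute(5)=8, compute(6)=13, ..., compute(7)=21

Answer: 21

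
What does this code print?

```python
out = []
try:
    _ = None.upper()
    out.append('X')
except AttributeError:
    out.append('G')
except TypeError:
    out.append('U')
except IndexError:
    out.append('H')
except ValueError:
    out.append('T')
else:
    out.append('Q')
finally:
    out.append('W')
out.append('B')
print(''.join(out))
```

Execution trace: 'G' (except AttributeError) → 'W' (finally) → 'B' (after the try/except). Output: GWB

Answer: GWB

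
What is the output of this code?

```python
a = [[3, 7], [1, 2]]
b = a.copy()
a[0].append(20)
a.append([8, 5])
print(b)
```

Key concept: shallow copy with nested lists.
Step by step:
`a = [[3, 7], [1, 2]]` → a = [[3, 7], [1, 2]]
`b = a.copy()` → b = [[3, 7], [1, 2]]
`a[0].append(20)` → a = [[3, 7, 20], [1, 2]]; b = [[3, 7, 20], [1, 2]]
`a.append([8, 5])` → a = [[3, 7, 20], [1, 2], [8, 5]]
`print(b)` → prints [[3, 7, 20], [1, 2]]

Answer: [[3, 7, 20], [1, 2]]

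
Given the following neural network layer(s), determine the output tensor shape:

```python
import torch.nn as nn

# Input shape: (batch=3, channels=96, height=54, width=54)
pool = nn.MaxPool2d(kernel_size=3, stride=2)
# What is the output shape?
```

Input: (3, 96, 54, 54) -> Output: (3, 96, 26, 26)

Answer: (3, 96, 26, 26)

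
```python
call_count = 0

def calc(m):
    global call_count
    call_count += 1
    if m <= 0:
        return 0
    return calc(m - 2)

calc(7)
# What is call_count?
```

Linear recursion stepping by 2: 5 calls from m=7 down to ≤0.

Answer: 5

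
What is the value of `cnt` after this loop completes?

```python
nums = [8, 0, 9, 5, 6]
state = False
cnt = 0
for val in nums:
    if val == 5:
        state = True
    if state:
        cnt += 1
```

Count elements after first 5 in [8, 0, 9, 5, 6]
`cnt` takes the values: 0 → 1 → 2

Answer: 2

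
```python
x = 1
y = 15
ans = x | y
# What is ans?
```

Trace:
`x = 1` → x = 1
`y = 15` → y = 15
`ans = x | y` → ans = 15
So ans = 15

Answer: 15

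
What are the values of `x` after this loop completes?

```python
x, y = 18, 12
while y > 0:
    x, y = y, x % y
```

GCD of 18 and 12
`x` takes the values: 18 → 12 → 6

Answer: 6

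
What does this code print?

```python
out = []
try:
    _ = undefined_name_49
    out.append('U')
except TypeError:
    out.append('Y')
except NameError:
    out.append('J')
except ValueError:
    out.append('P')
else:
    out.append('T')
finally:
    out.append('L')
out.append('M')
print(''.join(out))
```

Execution trace: 'J' (except NameError) → 'L' (finally) → 'M' (after the try/except). Output: JLM

Answer: JLM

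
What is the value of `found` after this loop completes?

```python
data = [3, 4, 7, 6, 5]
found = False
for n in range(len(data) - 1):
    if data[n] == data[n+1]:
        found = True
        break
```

Check consecutive duplicates in [3, 4, 7, 6, 5]
`found` takes the values: False

Answer: False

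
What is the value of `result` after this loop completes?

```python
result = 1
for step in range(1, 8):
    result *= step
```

7! = 5040
`result` takes the values: 1 → 2 → 6 → 24 → 120 → 720 → 5040

Answer: 5040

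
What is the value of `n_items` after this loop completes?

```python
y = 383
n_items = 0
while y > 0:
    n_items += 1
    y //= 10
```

Count digits by repeated division by 10
`n_items` takes the values: 0 → 1 → 2 → 3

Answer: 3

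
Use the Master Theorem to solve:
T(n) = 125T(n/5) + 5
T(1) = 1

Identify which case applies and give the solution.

a=125, b=5, f(n)=5. log_5(125) = 3. Since c=0 < 3, Case 1 applies: T(n) = Θ(n^log_b(a)) = O(n^3).

Answer: O(n^3) - Case 1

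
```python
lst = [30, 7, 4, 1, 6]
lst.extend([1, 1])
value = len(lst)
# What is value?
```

Trace:
`lst = [30, 7, 4, 1, 6]` → lst = [30, 7, 4, 1, 6]
`lst.extend([1, 1])` → lst = [30, 7, 4, 1, 6, 1, 1]
`value = len(lst)` → value = 7
So value = 7

Answer: 7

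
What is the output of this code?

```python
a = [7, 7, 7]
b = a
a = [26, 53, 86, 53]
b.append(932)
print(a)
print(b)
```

Key concept: rebinding vs mutation: a is rebound to a new list, b still points at the original.
Step by step:
`a = [7, 7, 7]` → a = [7, 7, 7]
`b = a` → b = [7, 7, 7] (same object as a)
`a = [26, 53, 86, 53]` → a = [26, 53, 86, 53]
`b.append(932)` → b = [7, 7, 7, 932]
`print(a)` → prints [26, 53, 86, 53]
`print(b)` → prints [7, 7, 7, 932]

Answer:
[26, 53, 86, 53]
[7, 7, 7, 932]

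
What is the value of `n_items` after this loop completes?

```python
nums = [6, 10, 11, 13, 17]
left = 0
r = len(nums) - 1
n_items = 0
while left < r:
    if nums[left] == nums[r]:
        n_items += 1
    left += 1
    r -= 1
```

Count matching pairs from ends
`n_items` takes the values: 0

Answer: 0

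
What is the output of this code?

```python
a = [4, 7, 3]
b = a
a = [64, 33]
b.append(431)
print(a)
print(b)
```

Key concept: rebinding vs mutation: a is rebound to a new list, b still points at the original.
Step by step:
`a = [4, 7, 3]` → a = [4, 7, 3]
`b = a` → b = [4, 7, 3] (same object as a)
`a = [64, 33]` → a = [64, 33]
`b.append(431)` → b = [4, 7, 3, 431]
`print(a)` → prints [64, 33]
`print(b)` → prints [4, 7, 3, 431]

Answer:
[64, 33]
[4, 7, 3, 431]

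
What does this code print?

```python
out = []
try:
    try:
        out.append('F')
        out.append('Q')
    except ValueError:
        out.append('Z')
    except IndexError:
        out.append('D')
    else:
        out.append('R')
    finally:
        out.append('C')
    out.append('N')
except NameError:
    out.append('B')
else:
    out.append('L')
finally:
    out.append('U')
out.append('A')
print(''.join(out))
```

Execution trace: 'F' (inner try body) → 'Q' (inner try body, no exception) → 'R' (inner else) → 'C' (inner finally) → 'N' (try body, no exception) → 'L' (else) → 'U' (finally) → 'A' (after the try/except). Output: FQRCNLUA

Answer: FQRCNLUA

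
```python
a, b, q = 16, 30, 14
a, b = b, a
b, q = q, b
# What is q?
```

Trace:
`a, b, q = 16, 30, 14` → a = 16; b = 30; q = 14
`a, b = b, a` → a = 30; b = 16
`b, q = q, b` → b = 14; q = 16
So q = 16

Answer: 16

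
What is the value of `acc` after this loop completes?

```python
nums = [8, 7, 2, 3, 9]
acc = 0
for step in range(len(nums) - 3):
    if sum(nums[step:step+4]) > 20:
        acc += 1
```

Count windows with sum > 20
`acc` takes the values: 0 → 1

Answer: 1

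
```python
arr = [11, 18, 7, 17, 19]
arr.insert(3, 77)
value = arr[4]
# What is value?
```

Trace:
`arr = [11, 18, 7, 17, 19]` → arr = [11, 18, 7, 17, 19]
`arr.insert(3, 77)` → arr = [11, 18, 7, 77, 17, 19]
`value = arr[4]` → value = 17
So value = 17

Answer: 17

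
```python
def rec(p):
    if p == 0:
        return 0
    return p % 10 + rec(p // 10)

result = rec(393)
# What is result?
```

Sum of digits of 393: 3 + 9 + 3 = 15

Answer: 15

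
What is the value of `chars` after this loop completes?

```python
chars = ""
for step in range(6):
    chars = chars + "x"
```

Repeat 'x' 6 times
`chars` takes the values: "" → "x" → "xx" → "xxx" → "xxxx" → "xxxxx" → "xxxxxx"

Answer: "xxxxxx"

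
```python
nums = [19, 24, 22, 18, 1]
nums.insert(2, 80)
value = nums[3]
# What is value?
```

Trace:
`nums = [19, 24, 22, 18, 1]` → nums = [19, 24, 22, 18, 1]
`nums.insert(2, 80)` → nums = [19, 24, 80, 22, 18, 1]
`value = nums[3]` → value = 22
So value = 22

Answer: 22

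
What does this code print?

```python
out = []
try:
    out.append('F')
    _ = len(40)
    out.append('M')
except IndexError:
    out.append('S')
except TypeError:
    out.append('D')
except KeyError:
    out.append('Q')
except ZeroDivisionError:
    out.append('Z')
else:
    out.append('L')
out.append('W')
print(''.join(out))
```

Execution trace: 'F' (try body) → 'D' (except TypeError) → 'W' (after the try/except). Output: FDW

Answer: FDW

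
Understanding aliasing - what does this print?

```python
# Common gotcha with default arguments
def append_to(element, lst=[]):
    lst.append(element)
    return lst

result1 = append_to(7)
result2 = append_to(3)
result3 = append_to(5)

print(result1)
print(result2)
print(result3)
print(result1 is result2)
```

Key concept: mutable default argument gotcha.
Step by step:
`result1 = append_to(7)` → result1 = [7]
`result2 = append_to(3)` → result1 = [7, 3] (same object as result2); result2 = [7, 3] (same object as result1)
`result3 = append_to(5)` → result1 = [7, 3, 5] (same object as result2, result3); result2 = [7, 3, 5] (same object as result1, result3); result3 = [7, 3, 5] (same object as result1, result2)
`print(result1)` → prints [7, 3, 5]
`print(result2)` → prints [7, 3, 5]
`print(result3)` → prints [7, 3, 5]
`print(result1 is result2)` → prints True

Answer:
[7, 3, 5]
[7, 3, 5]
[7, 3, 5]
True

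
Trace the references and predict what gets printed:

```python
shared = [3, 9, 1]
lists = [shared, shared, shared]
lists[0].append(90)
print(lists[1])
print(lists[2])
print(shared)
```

Key concept: list of same reference.
Step by step:
`shared = [3, 9, 1]` → shared = [3, 9, 1]
`lists = [shared, shared, shared]` → lists = [[3, 9, 1], [3, 9, 1], [3, 9, 1]]
`lists[0].append(90)` → shared = [3, 9, 1, 90]; lists = [[3, 9, 1, 90], [3, 9, 1, 90], [3, 9, 1, 90]]
`print(lists[1])` → prints [3, 9, 1, 90]
`print(lists[2])` → prints [3, 9, 1, 90]
`print(shared)` → prints [3, 9, 1, 90]

Answer:
[3, 9, 1, 90]
[3, 9, 1, 90]
[3, 9, 1, 90]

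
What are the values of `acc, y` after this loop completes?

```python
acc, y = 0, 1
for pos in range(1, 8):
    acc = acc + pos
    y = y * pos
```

Sum and factorial of 1 to 7
`acc, y` takes the values: (0, 1) → (1, 1) → (3, 1) → (3, 2) → (6, 2) → (6, 6) → (10, 6) → (10, 24) → (15, 24) → (15, 120) → (21, 120) → (21, 720) → (28, 720) → (28, 5040)

Answer: 28, 5040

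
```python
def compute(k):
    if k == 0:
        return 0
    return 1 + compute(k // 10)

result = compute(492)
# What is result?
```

Count of digits of 492: 3

Answer: 3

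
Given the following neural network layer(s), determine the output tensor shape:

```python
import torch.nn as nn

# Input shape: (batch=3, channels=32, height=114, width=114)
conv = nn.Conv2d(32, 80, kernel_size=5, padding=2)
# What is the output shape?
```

Input: (3, 32, 114, 114) -> Output: (3, 80, 114, 114)

Answer: (3, 80, 114, 114)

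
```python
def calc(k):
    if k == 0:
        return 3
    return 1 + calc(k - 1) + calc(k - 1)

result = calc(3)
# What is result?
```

calc(k) = 1 + 2·calc(k-1), calc(0)=3. Closed form: (3+1)·2^3 - 1 = 31.

Answer: 31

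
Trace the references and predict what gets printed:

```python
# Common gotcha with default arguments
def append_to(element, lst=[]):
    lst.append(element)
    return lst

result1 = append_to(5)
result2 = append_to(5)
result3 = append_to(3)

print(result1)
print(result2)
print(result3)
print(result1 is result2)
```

Key concept: mutable default argument gotcha.
Step by step:
`result1 = append_to(5)` → result1 = [5]
`result2 = append_to(5)` → result1 = [5, 5] (same object as result2); result2 = [5, 5] (same object as result1)
`result3 = append_to(3)` → result1 = [5, 5, 3] (same object as result2, result3); result2 = [5, 5, 3] (same object as result1, result3); result3 = [5, 5, 3] (same object as result1, result2)
`print(result1)` → prints [5, 5, 3]
`print(result2)` → prints [5, 5, 3]
`print(result3)` → prints [5, 5, 3]
`print(result1 is result2)` → prints True

Answer:
[5, 5, 3]
[5, 5, 3]
[5, 5, 3]
True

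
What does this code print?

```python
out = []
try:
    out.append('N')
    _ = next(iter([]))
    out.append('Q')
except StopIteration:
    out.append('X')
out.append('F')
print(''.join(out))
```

Execution trace: 'N' (try body) → 'X' (except StopIteration) → 'F' (after the try/except). Output: NXF

Answer: NXF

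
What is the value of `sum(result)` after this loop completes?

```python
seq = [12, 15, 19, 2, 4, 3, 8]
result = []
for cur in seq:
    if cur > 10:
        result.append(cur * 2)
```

Sum of doubled values > 10
`result` takes the values: [] → [24] → [24, 30] → [24, 30, 38]
So `sum(result)` = 92

Answer: 92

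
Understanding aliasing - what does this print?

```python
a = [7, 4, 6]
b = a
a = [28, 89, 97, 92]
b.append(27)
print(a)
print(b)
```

Key concept: rebinding vs mutation: a is rebound to a new list, b still points at the original.
Step by step:
`a = [7, 4, 6]` → a = [7, 4, 6]
`b = a` → b = [7, 4, 6] (same object as a)
`a = [28, 89, 97, 92]` → a = [28, 89, 97, 92]
`b.append(27)` → b = [7, 4, 6, 27]
`print(a)` → prints [28, 89, 97, 92]
`print(b)` → prints [7, 4, 6, 27]

Answer:
[28, 89, 97, 92]
[7, 4, 6, 27]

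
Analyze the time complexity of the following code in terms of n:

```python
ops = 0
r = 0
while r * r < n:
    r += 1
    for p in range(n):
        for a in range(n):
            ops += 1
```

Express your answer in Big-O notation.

Each loop level contributes: √n × n × n. Multiplying the contributions gives O(n^2√n).

Answer: O(n^2√n)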